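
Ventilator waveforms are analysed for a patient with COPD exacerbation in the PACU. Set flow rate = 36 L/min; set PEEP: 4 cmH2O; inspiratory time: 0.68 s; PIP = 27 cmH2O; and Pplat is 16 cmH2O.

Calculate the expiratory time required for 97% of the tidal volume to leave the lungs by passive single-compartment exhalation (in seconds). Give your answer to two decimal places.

2.19

Flow: 36 L/min ÷ 60 = 0.6 L/s.
Vt = flow × Ti = 0.6 L/s × 0.68 s × 1000 mL/L = 408.0 mL.
R = (PIP − Pplat)/V̇ = (27 − 16) / 0.6 = 11.0/0.6 = 18.333 cmH2O·s/L.
C = Vt/(Pplat − PEEP) = 408.0 / (16 − 4) = 408.0/12.0 = 34.0 mL/cmH2O.
τ = R × C = 18.333 × 0.034 L/cmH2O = 0.6233 s.
t = −τ·ln(1 − 0.97) = −0.6233·ln(0.03) = 2.186 s.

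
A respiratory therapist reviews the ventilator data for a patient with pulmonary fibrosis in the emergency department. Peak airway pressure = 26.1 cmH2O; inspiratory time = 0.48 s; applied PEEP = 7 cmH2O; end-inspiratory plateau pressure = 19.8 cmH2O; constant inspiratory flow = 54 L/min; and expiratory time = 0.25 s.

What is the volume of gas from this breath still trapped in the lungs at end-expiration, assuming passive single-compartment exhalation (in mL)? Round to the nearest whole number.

Flow: 54 L/min ÷ 60 = 0.9 L/s.
Vt = flow × Ti = 0.9 L/s × 0.48 s × 1000 mL/L = 432.0 mL.
R = (PIP − Pplat)/V̇ = (26.1 − 19.8) / 0.9 = 6.3/0.9 = 7.0 cmH2O·s/L.
C = Vt/(Pplat − PEEP) = 432.0 / (19.8 − 7) = 432.0/12.8 = 33.75 mL/cmH2O.
τ = R × C = 7.0 × 0.03375 L/cmH2O = 0.2363 s.
Fraction remaining = e^(−Te/τ) = e^(−0.25/0.2363) = 0.3472.
Trapped volume = 432.0 × 0.3472 = 149.99 mL.

150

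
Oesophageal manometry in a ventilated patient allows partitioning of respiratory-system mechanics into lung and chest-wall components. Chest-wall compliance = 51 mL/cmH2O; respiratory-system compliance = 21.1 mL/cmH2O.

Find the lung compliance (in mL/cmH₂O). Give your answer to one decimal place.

1/CL = 1/Crs − 1/Ccw.
1/CL = 1/21.1 − 1/51 = 0.02779.
CL = 35.984 mL/cmH2O.

36.0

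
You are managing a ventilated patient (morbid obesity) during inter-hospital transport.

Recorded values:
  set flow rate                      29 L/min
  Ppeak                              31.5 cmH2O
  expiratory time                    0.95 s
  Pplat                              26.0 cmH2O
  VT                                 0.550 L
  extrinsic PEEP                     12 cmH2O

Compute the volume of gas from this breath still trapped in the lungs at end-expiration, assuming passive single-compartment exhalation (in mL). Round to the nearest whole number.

Flow: 29 L/min ÷ 60 = 0.4833 L/s.
R = (PIP − Pplat)/V̇ = (31.5 − 26.0) / 0.4833 = 5.5/0.4833 = 11.38 cmH2O·s/L.
C = Vt/(Pplat − PEEP) = 550.0 / (26.0 − 12) = 550.0/14.0 = 39.286 mL/cmH2O.
τ = R × C = 11.38 × 0.03929 L/cmH2O = 0.4471 s.
Fraction remaining = e^(−Te/τ) = e^(−0.95/0.4471) = 0.1195.
Trapped volume = 550.0 × 0.1195 = 65.725 mL.

66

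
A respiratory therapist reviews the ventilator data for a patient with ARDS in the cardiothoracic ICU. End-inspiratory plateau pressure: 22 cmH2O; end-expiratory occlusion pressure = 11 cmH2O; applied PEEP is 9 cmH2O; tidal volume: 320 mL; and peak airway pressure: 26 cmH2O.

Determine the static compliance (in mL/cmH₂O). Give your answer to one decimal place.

End-expiratory occlusion gives total PEEP = 11 cmH2O (intrinsic PEEP = 11 − 9 = 2). Use total PEEP for the elastic gradient.
Cstat = Vt / (Pplat − PEEPtotal) = 320 / (22 − 11) = 320 / 11.0 = 29.091 mL/cmH2O.

29.1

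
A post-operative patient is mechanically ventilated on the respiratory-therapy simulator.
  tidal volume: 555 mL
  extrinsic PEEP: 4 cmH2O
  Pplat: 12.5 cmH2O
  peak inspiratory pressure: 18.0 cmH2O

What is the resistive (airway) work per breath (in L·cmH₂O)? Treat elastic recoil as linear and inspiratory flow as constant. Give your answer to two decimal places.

With constant inspiratory flow the resistive pressure is constant at PIP − Pplat = 18.0 − 12.5 = 5.5 cmH2O, so resistive work = 5.5 × 0.555 = 3.053 L·cmH2O.

3.05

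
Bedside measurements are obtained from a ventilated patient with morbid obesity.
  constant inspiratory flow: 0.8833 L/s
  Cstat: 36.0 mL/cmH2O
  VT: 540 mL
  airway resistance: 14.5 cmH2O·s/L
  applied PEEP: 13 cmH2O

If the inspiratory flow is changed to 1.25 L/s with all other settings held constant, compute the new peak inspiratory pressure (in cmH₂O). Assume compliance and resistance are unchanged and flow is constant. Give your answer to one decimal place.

46.1

PIP = Vt/C + R·V̇ + PEEP (constant-flow equation of motion).
Only the resistive term changes: ΔPIP = R × ΔV̇ = 14.5 × (1.25 − 0.8833) = 14.5 × 0.3667 = 5.317 cmH2O.
Original PIP = 540/36.0 + 14.5×0.8833 + 13 = 40.808 cmH2O; new PIP = 40.808 + (5.317) = 46.125 cmH2O.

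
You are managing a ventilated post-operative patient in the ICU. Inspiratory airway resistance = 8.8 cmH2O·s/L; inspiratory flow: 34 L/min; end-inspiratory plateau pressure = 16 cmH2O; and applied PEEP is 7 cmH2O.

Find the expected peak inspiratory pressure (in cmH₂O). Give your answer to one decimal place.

21.0

Flow: 34 L/min ÷ 60 = 0.5667 L/s.
PIP = Pplat + Raw × flow = 16 + 8.8 × 0.5667 = 16 + 4.987 = 20.987 cmH2O.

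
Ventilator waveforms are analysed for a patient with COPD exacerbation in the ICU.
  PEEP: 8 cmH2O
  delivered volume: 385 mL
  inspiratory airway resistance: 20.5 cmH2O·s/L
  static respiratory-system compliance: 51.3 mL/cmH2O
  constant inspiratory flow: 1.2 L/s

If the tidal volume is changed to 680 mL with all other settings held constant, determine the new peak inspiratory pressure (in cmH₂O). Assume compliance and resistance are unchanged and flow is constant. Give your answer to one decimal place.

PIP = Vt/C + R·V̇ + PEEP (constant-flow equation of motion).
Only the elastic term changes: ΔPIP = ΔVt / C = (680 − 385) / 51.3 = 5.75 cmH2O.
Original PIP = 385/51.3 + 20.5×1.2 + 8 = 40.105 cmH2O; new PIP = 40.105 + (5.75) = 45.855 cmH2O.

45.9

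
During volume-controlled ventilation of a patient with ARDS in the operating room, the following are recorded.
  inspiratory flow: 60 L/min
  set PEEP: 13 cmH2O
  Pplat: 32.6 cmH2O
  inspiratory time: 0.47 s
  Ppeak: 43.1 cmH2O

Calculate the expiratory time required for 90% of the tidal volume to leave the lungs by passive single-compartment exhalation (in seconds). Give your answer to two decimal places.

Flow: 60 L/min ÷ 60 = 1 L/s.
Vt = flow × Ti = 1 L/s × 0.47 s × 1000 mL/L = 470.0 mL.
R = (PIP − Pplat)/V̇ = (43.1 − 32.6) / 1 = 10.5/1 = 10.5 cmH2O·s/L.
C = Vt/(Pplat − PEEP) = 470.0 / (32.6 − 13) = 470.0/19.6 = 23.98 mL/cmH2O.
τ = R × C = 10.5 × 0.02398 L/cmH2O = 0.2518 s.
t = −τ·ln(1 − 0.90) = −0.2518·ln(0.1) = 0.5798 s.

0.58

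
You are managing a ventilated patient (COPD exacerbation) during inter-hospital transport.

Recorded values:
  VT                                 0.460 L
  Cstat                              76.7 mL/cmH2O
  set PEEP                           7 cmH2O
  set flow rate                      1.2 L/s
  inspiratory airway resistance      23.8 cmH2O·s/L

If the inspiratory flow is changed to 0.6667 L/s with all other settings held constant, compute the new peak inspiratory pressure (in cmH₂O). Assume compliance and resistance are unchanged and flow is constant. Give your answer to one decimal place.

28.9

PIP = Vt/C + R·V̇ + PEEP (constant-flow equation of motion).
Only the resistive term changes: ΔPIP = R × ΔV̇ = 23.8 × (0.6667 − 1.2) = 23.8 × -0.5333 = -12.693 cmH2O.
Original PIP = 460/76.7 + 23.8×1.2 + 7 = 41.557 cmH2O; new PIP = 41.557 + (-12.693) = 28.864 cmH2O.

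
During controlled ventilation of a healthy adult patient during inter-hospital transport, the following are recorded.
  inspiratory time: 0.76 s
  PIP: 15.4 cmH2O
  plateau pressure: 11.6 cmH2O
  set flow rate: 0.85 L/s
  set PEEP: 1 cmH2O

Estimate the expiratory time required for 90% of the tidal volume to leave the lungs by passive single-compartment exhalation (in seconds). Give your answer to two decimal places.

Vt = flow × Ti = 0.85 L/s × 0.76 s × 1000 mL/L = 646.0 mL.
R = (PIP − Pplat)/V̇ = (15.4 − 11.6) / 0.85 = 3.8/0.85 = 4.471 cmH2O·s/L.
C = Vt/(Pplat − PEEP) = 646.0 / (11.6 − 1) = 646.0/10.6 = 60.943 mL/cmH2O.
τ = R × C = 4.471 × 0.06094 L/cmH2O = 0.2725 s.
t = −τ·ln(1 − 0.90) = −0.2725·ln(0.1) = 0.6275 s.

0.63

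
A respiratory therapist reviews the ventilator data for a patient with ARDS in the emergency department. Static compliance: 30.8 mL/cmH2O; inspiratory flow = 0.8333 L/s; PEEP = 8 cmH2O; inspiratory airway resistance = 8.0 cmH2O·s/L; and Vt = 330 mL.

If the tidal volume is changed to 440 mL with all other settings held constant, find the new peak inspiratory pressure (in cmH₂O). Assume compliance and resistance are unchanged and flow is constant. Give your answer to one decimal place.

29.0

PIP = Vt/C + R·V̇ + PEEP (constant-flow equation of motion).
Only the elastic term changes: ΔPIP = ΔVt / C = (440 − 330) / 30.8 = 3.571 cmH2O.
Original PIP = 330/30.8 + 8.0×0.8333 + 8 = 25.381 cmH2O; new PIP = 25.381 + (3.571) = 28.952 cmH2O.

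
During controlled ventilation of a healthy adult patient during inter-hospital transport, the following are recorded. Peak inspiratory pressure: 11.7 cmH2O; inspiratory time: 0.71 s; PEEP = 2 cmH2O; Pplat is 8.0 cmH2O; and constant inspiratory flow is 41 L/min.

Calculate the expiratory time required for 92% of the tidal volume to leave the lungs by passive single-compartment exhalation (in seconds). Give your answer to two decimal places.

Flow: 41 L/min ÷ 60 = 0.6833 L/s.
Vt = flow × Ti = 0.6833 L/s × 0.71 s × 1000 mL/L = 485.14 mL.
R = (PIP − Pplat)/V̇ = (11.7 − 8.0) / 0.6833 = 3.7/0.6833 = 5.415 cmH2O·s/L.
C = Vt/(Pplat − PEEP) = 485.14 / (8.0 − 2) = 485.14/6.0 = 80.857 mL/cmH2O.
τ = R × C = 5.415 × 0.08086 L/cmH2O = 0.4379 s.
t = −τ·ln(1 − 0.92) = −0.4379·ln(0.08) = 1.106 s.

1.11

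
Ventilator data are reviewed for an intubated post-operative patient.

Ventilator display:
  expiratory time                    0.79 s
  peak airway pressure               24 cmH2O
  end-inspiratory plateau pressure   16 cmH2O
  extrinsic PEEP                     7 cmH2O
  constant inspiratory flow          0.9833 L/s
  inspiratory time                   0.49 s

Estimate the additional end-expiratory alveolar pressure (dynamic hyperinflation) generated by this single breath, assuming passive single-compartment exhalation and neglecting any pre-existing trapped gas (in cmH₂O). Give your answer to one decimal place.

1.5

Vt = flow × Ti = 0.9833 L/s × 0.49 s × 1000 mL/L = 481.82 mL.
R = (PIP − Pplat)/V̇ = (24 − 16) / 0.9833 = 8.0/0.9833 = 8.136 cmH2O·s/L.
C = Vt/(Pplat − PEEP) = 481.82 / (16 − 7) = 481.82/9.0 = 53.536 mL/cmH2O.
τ = R × C = 8.136 × 0.05354 L/cmH2O = 0.4356 s.
Fraction remaining = e^(−Te/τ) = e^(−0.79/0.4356) = 0.1631; trapped volume = 481.82 × 0.1631 = 78.585 mL.
Additional alveolar pressure from trapping ≈ V_trapped / C = 78.585 / 53.536 = 1.468 cmH2O.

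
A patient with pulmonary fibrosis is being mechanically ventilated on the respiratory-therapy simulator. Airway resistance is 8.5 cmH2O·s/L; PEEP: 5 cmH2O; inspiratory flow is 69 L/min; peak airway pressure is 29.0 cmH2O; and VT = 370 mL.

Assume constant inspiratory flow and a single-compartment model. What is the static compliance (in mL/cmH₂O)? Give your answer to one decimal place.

26.0

Flow: 69 L/min ÷ 60 = 1.15 L/s.
Equation of motion (constant flow): PIP = Vt/C + R·V̇ + PEEP.
Vt/C = PIP − R·V̇ − PEEP = 29.0 − 8.5×1.15 − 5 = 29.0 − 9.775 − 5 = 14.225 cmH2O.
C = Vt / 14.225 = 370 / 14.225 = 26.011 mL/cmH2O.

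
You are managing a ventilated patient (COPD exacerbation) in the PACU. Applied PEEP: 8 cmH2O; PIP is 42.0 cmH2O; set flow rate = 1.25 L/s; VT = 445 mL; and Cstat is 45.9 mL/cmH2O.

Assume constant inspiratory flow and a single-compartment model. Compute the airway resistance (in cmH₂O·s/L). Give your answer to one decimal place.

19.4

Equation of motion (constant flow): PIP = Vt/C + R·V̇ + PEEP.
R·V̇ = PIP − Vt/C − PEEP = 42.0 − 445/45.9 − 8 = 42.0 − 9.695 − 8 = 24.305 cmH2O.
R = 24.305 / 1.25 = 19.444 cmH2O·s/L.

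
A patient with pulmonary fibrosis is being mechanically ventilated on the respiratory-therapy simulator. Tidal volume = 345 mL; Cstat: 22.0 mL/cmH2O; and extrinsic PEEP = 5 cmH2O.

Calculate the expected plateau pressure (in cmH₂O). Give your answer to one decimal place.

20.7

Pplat = PEEP + Vt / Cstat = 5 + 345 / 22.0 = 5 + 15.682 = 20.682 cmH2O.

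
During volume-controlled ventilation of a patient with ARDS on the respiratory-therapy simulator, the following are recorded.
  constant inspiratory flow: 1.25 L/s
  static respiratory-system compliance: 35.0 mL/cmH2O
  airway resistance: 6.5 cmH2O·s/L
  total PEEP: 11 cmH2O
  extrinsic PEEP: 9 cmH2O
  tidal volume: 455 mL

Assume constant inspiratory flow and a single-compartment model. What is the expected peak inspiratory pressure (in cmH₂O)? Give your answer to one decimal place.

Total PEEP = 11 cmH2O (set 9 + intrinsic 2); this is the baseline alveolar pressure.
Equation of motion (constant flow): PIP = Vt/C + R·V̇ + PEEP.
PIP = 455/35.0 + 6.5×1.25 + 11 = 13.0 + 8.125 + 11 = 32.125 cmH2O.

32.1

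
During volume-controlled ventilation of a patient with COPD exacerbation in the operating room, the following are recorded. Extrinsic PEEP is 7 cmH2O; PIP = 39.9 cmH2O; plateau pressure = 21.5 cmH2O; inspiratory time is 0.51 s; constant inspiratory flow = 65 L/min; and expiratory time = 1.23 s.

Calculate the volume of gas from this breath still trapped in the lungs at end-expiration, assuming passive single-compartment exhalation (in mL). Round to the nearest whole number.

83

Flow: 65 L/min ÷ 60 = 1.0833 L/s.
Vt = flow × Ti = 1.0833 L/s × 0.51 s × 1000 mL/L = 552.48 mL.
R = (PIP − Pplat)/V̇ = (39.9 − 21.5) / 1.0833 = 18.4/1.0833 = 16.985 cmH2O·s/L.
C = Vt/(Pplat − PEEP) = 552.48 / (21.5 − 7) = 552.48/14.5 = 38.102 mL/cmH2O.
τ = R × C = 16.985 × 0.0381 L/cmH2O = 0.6471 s.
Fraction remaining = e^(−Te/τ) = e^(−1.23/0.6471) = 0.1495.
Trapped volume = 552.48 × 0.1495 = 82.596 mL.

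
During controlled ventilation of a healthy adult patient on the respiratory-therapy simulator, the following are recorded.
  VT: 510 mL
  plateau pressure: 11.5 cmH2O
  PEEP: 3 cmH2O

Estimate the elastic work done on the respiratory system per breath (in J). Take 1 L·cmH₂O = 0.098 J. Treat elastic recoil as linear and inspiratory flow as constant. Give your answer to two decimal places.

0.21

Elastic work ≈ ½ × (Pplat − PEEP) × Vt = 0.5 × (11.5 − 3) × 0.510 L = 0.5 × 8.5 × 0.510 = 2.168 L·cmH2O.
× 0.098 J/(L·cmH2O) → 0.2125 J.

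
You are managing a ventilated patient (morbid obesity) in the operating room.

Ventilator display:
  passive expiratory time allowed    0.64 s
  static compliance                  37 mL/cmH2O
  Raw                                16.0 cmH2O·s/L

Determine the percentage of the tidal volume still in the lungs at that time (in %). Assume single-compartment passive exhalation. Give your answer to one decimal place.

τ = R × C = 16.0 × 37 mL/cmH2O = 16.0 × 0.037 L/cmH2O = 0.592 s.
Passive exhalation: V(t)/V₀ = e^(−t/τ) = e^(−0.64/0.592) = 0.3392.
Fraction remaining = 0.3392 → 33.92%.

33.9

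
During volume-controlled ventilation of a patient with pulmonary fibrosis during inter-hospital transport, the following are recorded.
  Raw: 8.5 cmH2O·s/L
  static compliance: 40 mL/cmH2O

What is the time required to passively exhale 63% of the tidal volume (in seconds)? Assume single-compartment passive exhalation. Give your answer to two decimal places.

0.34

τ = R × C = 8.5 × 40 mL/cmH2O = 8.5 × 0.040 L/cmH2O = 0.34 s.
Exhaled fraction f = 1 − e^(−t/τ) → t = −τ·ln(1 − f) = −0.34·ln(0.37) = 0.338 s.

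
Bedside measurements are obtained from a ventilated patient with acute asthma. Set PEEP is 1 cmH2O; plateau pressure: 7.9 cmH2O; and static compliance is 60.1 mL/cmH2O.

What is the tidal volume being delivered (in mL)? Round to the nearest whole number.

Vt = Cstat × (Pplat − PEEP) = 60.1 × (7.9 − 1) = 60.1 × 6.9 = 414.69 mL.

415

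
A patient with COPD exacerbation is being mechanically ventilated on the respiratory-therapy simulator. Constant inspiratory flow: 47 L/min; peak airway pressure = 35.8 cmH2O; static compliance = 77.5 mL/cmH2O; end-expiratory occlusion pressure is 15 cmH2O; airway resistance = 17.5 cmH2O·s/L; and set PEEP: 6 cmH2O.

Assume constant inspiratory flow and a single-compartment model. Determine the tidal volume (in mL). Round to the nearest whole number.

Flow: 47 L/min ÷ 60 = 0.7833 L/s.
Total PEEP = 15 cmH2O (set 6 + intrinsic 9); this is the baseline alveolar pressure.
Equation of motion (constant flow): PIP = Vt/C + R·V̇ + PEEP.
Vt/C = PIP − R·V̇ − PEEP = 35.8 − 13.708 − 15 = 7.092 cmH2O.
Vt = C × 7.092 = 77.5 × 7.092 = 549.63 mL.

550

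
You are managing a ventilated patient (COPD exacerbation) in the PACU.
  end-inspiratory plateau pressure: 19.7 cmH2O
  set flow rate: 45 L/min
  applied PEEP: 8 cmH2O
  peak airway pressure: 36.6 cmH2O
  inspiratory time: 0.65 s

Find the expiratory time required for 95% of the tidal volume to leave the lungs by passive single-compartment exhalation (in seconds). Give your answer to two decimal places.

2.81

Flow: 45 L/min ÷ 60 = 0.75 L/s.
Vt = flow × Ti = 0.75 L/s × 0.65 s × 1000 mL/L = 487.5 mL.
R = (PIP − Pplat)/V̇ = (36.6 − 19.7) / 0.75 = 16.9/0.75 = 22.533 cmH2O·s/L.
C = Vt/(Pplat − PEEP) = 487.5 / (19.7 − 8) = 487.5/11.7 = 41.667 mL/cmH2O.
τ = R × C = 22.533 × 0.04167 L/cmH2O = 0.939 s.
t = −τ·ln(1 − 0.95) = −0.939·ln(0.05) = 2.813 s.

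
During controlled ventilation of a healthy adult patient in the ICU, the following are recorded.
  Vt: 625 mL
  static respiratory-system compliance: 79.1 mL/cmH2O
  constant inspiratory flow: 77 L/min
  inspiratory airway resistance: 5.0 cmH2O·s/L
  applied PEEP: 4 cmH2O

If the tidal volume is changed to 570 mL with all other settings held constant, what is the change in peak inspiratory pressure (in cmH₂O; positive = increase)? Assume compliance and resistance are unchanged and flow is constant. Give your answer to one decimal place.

PIP = Vt/C + R·V̇ + PEEP (constant-flow equation of motion).
Only the elastic term changes: ΔPIP = ΔVt / C = (570 − 625) / 79.1 = -0.6953 cmH2O.

-0.7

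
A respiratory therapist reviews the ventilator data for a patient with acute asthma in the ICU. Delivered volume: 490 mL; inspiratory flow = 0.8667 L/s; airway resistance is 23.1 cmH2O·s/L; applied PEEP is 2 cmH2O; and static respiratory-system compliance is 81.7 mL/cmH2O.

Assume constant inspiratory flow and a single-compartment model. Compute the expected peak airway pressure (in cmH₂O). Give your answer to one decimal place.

Equation of motion (constant flow): PIP = Vt/C + R·V̇ + PEEP.
PIP = 490/81.7 + 23.1×0.8667 + 2 = 5.998 + 20.021 + 2 = 28.019 cmH2O.

28.0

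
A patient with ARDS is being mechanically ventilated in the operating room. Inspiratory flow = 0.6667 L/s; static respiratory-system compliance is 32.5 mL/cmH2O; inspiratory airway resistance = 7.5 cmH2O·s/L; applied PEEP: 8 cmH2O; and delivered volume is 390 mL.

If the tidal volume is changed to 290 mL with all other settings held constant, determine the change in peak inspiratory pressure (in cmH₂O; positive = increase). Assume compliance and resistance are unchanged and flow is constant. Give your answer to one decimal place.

PIP = Vt/C + R·V̇ + PEEP (constant-flow equation of motion).
Only the elastic term changes: ΔPIP = ΔVt / C = (290 − 390) / 32.5 = -3.077 cmH2O.

-3.1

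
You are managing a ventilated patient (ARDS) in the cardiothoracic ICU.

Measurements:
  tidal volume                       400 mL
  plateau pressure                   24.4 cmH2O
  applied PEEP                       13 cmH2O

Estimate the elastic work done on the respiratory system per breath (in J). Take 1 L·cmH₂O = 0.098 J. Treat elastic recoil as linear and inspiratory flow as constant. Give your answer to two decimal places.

0.22

Elastic work ≈ ½ × (Pplat − PEEP) × Vt = 0.5 × (24.4 − 13) × 0.400 L = 0.5 × 11.4 × 0.400 = 2.28 L·cmH2O.
× 0.098 J/(L·cmH2O) → 0.2234 J.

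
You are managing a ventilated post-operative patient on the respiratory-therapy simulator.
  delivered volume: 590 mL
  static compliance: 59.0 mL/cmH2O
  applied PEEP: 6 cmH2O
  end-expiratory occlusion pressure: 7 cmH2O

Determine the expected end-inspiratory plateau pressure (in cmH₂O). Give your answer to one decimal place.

End-expiratory occlusion gives total PEEP = 7 cmH2O (intrinsic PEEP = 7 − 6 = 1). Use total PEEP for the elastic gradient.
Pplat = PEEPtotal + Vt / Cstat = 7 + 590 / 59.0 = 7 + 10.0 = 17.0 cmH2O.

17.0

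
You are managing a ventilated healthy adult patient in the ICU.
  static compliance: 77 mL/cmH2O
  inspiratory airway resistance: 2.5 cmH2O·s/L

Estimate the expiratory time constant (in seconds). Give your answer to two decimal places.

0.19

τ = R × C = 2.5 × 77 mL/cmH2O = 2.5 × 0.077 L/cmH2O = 0.1925 s.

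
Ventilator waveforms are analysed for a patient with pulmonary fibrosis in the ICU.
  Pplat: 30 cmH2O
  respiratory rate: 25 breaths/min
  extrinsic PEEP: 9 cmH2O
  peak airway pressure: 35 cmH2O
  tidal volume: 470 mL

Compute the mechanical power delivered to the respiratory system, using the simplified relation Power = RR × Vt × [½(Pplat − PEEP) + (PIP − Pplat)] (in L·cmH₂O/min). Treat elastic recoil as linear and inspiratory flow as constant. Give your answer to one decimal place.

Per-breath work = Vt × [½(Pplat−PEEP) + (PIP−Pplat)] = 0.470 × [0.5×21.0 + 5.0] = 0.470 × 15.5 = 7.285 L·cmH2O.
Power = 25 × 7.285 = 182.13 L·cmH2O/min.

182.1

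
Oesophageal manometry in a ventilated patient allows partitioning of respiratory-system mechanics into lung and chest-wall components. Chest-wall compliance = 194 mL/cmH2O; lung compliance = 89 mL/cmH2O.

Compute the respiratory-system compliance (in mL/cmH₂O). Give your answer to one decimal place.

61.0

Lung and chest wall are elastances in series: 1/Crs = 1/CL + 1/Ccw.
1/Crs = 1/89 + 1/194 = 0.01639.
Crs = 61.013 mL/cmH2O.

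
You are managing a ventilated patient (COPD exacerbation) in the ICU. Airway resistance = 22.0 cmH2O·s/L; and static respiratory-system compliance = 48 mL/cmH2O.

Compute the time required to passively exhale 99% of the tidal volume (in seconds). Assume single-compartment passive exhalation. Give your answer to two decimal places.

4.86

τ = R × C = 22.0 × 48 mL/cmH2O = 22.0 × 0.048 L/cmH2O = 1.056 s.
Exhaled fraction f = 1 − e^(−t/τ) → t = −τ·ln(1 − f) = −1.056·ln(0.01) = 4.863 s.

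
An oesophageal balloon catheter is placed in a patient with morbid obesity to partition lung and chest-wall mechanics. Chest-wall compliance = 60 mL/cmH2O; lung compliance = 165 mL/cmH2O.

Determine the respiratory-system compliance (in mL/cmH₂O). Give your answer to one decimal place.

Lung and chest wall are elastances in series: 1/Crs = 1/CL + 1/Ccw.
1/Crs = 1/165 + 1/60 = 0.02273.
Crs = 43.995 mL/cmH2O.

44.0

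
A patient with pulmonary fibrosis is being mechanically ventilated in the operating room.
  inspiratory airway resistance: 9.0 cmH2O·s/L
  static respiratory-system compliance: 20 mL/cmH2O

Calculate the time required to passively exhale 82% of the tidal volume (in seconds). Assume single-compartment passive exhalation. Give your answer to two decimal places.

τ = R × C = 9.0 × 20 mL/cmH2O = 9.0 × 0.020 L/cmH2O = 0.18 s.
Exhaled fraction f = 1 − e^(−t/τ) → t = −τ·ln(1 − f) = −0.18·ln(0.18) = 0.3087 s.

0.31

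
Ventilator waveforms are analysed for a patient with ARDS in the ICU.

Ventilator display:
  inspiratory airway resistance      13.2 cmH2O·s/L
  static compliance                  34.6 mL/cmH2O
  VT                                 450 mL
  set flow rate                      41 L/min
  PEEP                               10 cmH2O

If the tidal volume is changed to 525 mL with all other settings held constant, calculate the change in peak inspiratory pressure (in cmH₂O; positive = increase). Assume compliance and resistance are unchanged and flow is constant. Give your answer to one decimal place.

2.2

PIP = Vt/C + R·V̇ + PEEP (constant-flow equation of motion).
Only the elastic term changes: ΔPIP = ΔVt / C = (525 − 450) / 34.6 = 2.168 cmH2O.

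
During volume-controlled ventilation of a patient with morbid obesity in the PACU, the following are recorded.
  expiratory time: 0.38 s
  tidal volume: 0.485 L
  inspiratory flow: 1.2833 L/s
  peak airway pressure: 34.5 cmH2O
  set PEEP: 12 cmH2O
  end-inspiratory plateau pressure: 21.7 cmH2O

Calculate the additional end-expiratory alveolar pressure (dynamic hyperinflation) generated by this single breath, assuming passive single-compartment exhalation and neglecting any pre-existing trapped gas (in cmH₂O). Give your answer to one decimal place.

4.5

R = (PIP − Pplat)/V̇ = (34.5 − 21.7) / 1.2833 = 12.8/1.2833 = 9.974 cmH2O·s/L.
C = Vt/(Pplat − PEEP) = 485.0 / (21.7 − 12) = 485.0/9.7 = 50.0 mL/cmH2O.
τ = R × C = 9.974 × 0.05 L/cmH2O = 0.4987 s.
Fraction remaining = e^(−Te/τ) = e^(−0.38/0.4987) = 0.4667; trapped volume = 485.0 × 0.4667 = 226.35 mL.
Additional alveolar pressure from trapping ≈ V_trapped / C = 226.35 / 50.0 = 4.527 cmH2O.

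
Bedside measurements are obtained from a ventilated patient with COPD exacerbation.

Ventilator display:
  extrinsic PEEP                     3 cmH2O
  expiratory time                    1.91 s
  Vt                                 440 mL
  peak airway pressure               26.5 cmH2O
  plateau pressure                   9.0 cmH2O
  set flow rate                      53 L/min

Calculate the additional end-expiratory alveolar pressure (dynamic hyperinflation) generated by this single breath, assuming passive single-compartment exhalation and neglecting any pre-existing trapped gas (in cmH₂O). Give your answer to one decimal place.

1.6

Flow: 53 L/min ÷ 60 = 0.8833 L/s.
R = (PIP − Pplat)/V̇ = (26.5 − 9.0) / 0.8833 = 17.5/0.8833 = 19.812 cmH2O·s/L.
C = Vt/(Pplat − PEEP) = 440.0 / (9.0 − 3) = 440.0/6.0 = 73.333 mL/cmH2O.
τ = R × C = 19.812 × 0.07333 L/cmH2O = 1.453 s.
Fraction remaining = e^(−Te/τ) = e^(−1.91/1.453) = 0.2686; trapped volume = 440.0 × 0.2686 = 118.18 mL.
Additional alveolar pressure from trapping ≈ V_trapped / C = 118.18 / 73.333 = 1.612 cmH2O.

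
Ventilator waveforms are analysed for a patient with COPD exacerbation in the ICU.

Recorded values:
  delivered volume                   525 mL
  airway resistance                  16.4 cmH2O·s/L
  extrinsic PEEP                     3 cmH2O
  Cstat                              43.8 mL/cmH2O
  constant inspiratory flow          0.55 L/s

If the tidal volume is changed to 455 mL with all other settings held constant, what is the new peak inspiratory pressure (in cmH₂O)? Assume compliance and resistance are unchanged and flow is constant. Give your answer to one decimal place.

PIP = Vt/C + R·V̇ + PEEP (constant-flow equation of motion).
Only the elastic term changes: ΔPIP = ΔVt / C = (455 − 525) / 43.8 = -1.598 cmH2O.
Original PIP = 525/43.8 + 16.4×0.55 + 3 = 24.006 cmH2O; new PIP = 24.006 + (-1.598) = 22.408 cmH2O.

22.4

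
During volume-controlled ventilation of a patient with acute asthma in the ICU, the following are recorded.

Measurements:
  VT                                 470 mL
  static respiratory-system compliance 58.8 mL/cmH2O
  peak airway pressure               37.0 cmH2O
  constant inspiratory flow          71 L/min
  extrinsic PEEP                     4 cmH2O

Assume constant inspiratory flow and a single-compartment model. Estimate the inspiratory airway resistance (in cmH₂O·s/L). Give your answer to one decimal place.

21.1

Flow: 71 L/min ÷ 60 = 1.1833 L/s.
Equation of motion (constant flow): PIP = Vt/C + R·V̇ + PEEP.
R·V̇ = PIP − Vt/C − PEEP = 37.0 − 470/58.8 − 4 = 37.0 − 7.993 − 4 = 25.007 cmH2O.
R = 25.007 / 1.1833 = 21.133 cmH2O·s/L.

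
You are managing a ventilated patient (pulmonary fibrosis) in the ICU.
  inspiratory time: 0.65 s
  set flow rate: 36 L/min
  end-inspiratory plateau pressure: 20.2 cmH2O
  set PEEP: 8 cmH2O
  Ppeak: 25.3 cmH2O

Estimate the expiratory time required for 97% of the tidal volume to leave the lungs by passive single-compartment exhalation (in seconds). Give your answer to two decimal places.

0.95

Flow: 36 L/min ÷ 60 = 0.6 L/s.
Vt = flow × Ti = 0.6 L/s × 0.65 s × 1000 mL/L = 390.0 mL.
R = (PIP − Pplat)/V̇ = (25.3 − 20.2) / 0.6 = 5.1/0.6 = 8.5 cmH2O·s/L.
C = Vt/(Pplat − PEEP) = 390.0 / (20.2 − 8) = 390.0/12.2 = 31.967 mL/cmH2O.
τ = R × C = 8.5 × 0.03197 L/cmH2O = 0.2717 s.
t = −τ·ln(1 − 0.97) = −0.2717·ln(0.03) = 0.9527 s.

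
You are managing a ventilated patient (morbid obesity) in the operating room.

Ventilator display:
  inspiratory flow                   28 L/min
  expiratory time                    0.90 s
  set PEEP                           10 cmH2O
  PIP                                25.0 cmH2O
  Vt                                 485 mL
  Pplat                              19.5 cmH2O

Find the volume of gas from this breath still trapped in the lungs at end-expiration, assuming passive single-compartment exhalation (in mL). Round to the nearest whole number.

109

Flow: 28 L/min ÷ 60 = 0.4667 L/s.
R = (PIP − Pplat)/V̇ = (25.0 − 19.5) / 0.4667 = 5.5/0.4667 = 11.785 cmH2O·s/L.
C = Vt/(Pplat − PEEP) = 485.0 / (19.5 − 10) = 485.0/9.5 = 51.053 mL/cmH2O.
τ = R × C = 11.785 × 0.05105 L/cmH2O = 0.6016 s.
Fraction remaining = e^(−Te/τ) = e^(−0.90/0.6016) = 0.224.
Trapped volume = 485.0 × 0.224 = 108.64 mL.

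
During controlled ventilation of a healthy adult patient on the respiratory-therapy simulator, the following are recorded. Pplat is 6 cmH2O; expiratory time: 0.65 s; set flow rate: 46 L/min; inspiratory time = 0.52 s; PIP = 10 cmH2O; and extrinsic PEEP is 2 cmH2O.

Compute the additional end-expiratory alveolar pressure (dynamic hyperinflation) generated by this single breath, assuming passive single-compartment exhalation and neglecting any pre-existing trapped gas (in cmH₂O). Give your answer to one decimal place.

Flow: 46 L/min ÷ 60 = 0.7667 L/s.
Vt = flow × Ti = 0.7667 L/s × 0.52 s × 1000 mL/L = 398.68 mL.
R = (PIP − Pplat)/V̇ = (10 − 6) / 0.7667 = 4.0/0.7667 = 5.217 cmH2O·s/L.
C = Vt/(Pplat − PEEP) = 398.68 / (6 − 2) = 398.68/4.0 = 99.67 mL/cmH2O.
τ = R × C = 5.217 × 0.09967 L/cmH2O = 0.52 s.
Fraction remaining = e^(−Te/τ) = e^(−0.65/0.52) = 0.2865; trapped volume = 398.68 × 0.2865 = 114.22 mL.
Additional alveolar pressure from trapping ≈ V_trapped / C = 114.22 / 99.67 = 1.146 cmH2O.

1.1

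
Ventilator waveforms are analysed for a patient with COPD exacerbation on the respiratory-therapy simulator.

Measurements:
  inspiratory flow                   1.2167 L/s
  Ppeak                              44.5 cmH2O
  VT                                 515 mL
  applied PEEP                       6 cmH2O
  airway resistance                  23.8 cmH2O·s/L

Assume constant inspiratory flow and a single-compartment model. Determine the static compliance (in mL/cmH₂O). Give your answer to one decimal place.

Equation of motion (constant flow): PIP = Vt/C + R·V̇ + PEEP.
Vt/C = PIP − R·V̇ − PEEP = 44.5 − 23.8×1.2167 − 6 = 44.5 − 28.957 − 6 = 9.543 cmH2O.
C = Vt / 9.543 = 515 / 9.543 = 53.966 mL/cmH2O.

54.0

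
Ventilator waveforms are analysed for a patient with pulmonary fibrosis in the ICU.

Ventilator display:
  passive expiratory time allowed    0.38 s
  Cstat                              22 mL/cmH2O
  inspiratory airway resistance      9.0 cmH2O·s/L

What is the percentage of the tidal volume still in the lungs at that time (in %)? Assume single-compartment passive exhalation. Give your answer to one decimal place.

τ = R × C = 9.0 × 22 mL/cmH2O = 9.0 × 0.022 L/cmH2O = 0.198 s.
Passive exhalation: V(t)/V₀ = e^(−t/τ) = e^(−0.38/0.198) = 0.1467.
Fraction remaining = 0.1467 → 14.67%.

14.7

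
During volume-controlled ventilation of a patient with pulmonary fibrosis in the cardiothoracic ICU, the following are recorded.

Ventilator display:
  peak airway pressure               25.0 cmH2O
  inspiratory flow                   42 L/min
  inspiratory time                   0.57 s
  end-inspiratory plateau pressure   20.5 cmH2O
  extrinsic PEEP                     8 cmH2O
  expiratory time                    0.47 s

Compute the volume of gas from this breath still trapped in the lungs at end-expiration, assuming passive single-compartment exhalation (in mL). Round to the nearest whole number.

Flow: 42 L/min ÷ 60 = 0.7 L/s.
Vt = flow × Ti = 0.7 L/s × 0.57 s × 1000 mL/L = 399.0 mL.
R = (PIP − Pplat)/V̇ = (25.0 − 20.5) / 0.7 = 4.5/0.7 = 6.429 cmH2O·s/L.
C = Vt/(Pplat − PEEP) = 399.0 / (20.5 − 8) = 399.0/12.5 = 31.92 mL/cmH2O.
τ = R × C = 6.429 × 0.03192 L/cmH2O = 0.2052 s.
Fraction remaining = e^(−Te/τ) = e^(−0.47/0.2052) = 0.1012.
Trapped volume = 399.0 × 0.1012 = 40.379 mL.

40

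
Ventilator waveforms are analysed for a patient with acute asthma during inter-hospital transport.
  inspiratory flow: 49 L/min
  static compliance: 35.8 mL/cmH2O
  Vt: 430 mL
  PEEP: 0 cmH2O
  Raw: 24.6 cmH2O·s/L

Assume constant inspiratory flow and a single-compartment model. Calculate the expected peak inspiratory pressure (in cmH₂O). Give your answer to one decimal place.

32.1

Flow: 49 L/min ÷ 60 = 0.8167 L/s.
Equation of motion (constant flow): PIP = Vt/C + R·V̇ + PEEP.
PIP = 430/35.8 + 24.6×0.8167 + 0 = 12.011 + 20.091 + 0 = 32.102 cmH2O.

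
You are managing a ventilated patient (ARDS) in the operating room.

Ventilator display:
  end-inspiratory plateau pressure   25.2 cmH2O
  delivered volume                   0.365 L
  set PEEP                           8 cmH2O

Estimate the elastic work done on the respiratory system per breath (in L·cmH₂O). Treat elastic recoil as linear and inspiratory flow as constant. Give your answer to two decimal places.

Elastic work ≈ ½ × (Pplat − PEEP) × Vt = 0.5 × (25.2 − 8) × 0.365 L = 0.5 × 17.2 × 0.365 = 3.139 L·cmH2O.

3.14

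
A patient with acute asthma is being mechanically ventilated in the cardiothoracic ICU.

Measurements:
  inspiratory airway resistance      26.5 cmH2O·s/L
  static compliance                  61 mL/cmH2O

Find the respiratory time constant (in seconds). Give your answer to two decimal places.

1.62

τ = R × C = 26.5 × 61 mL/cmH2O = 26.5 × 0.061 L/cmH2O = 1.617 s.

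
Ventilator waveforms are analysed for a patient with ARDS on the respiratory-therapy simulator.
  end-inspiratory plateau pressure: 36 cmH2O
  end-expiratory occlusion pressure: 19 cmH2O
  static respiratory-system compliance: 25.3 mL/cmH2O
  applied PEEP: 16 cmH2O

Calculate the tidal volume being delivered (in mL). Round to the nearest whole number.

End-expiratory occlusion gives total PEEP = 19 cmH2O (intrinsic PEEP = 19 − 16 = 3). Use total PEEP for the elastic gradient.
Vt = Cstat × (Pplat − PEEPtotal) = 25.3 × (36 − 19) = 25.3 × 17.0 = 430.1 mL.

430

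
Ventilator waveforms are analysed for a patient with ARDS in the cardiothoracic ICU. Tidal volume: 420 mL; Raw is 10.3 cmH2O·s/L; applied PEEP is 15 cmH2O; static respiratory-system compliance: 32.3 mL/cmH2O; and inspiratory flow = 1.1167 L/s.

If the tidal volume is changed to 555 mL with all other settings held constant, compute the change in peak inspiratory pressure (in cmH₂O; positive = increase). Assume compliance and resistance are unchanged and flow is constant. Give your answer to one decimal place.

PIP = Vt/C + R·V̇ + PEEP (constant-flow equation of motion).
Only the elastic term changes: ΔPIP = ΔVt / C = (555 − 420) / 32.3 = 4.18 cmH2O.

4.2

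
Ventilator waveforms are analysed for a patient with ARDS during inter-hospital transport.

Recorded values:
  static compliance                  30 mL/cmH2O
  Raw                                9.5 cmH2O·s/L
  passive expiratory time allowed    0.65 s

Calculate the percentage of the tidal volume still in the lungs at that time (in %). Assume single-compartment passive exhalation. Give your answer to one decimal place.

10.2

τ = R × C = 9.5 × 30 mL/cmH2O = 9.5 × 0.030 L/cmH2O = 0.285 s.
Passive exhalation: V(t)/V₀ = e^(−t/τ) = e^(−0.65/0.285) = 0.1022.
Fraction remaining = 0.1022 → 10.22%.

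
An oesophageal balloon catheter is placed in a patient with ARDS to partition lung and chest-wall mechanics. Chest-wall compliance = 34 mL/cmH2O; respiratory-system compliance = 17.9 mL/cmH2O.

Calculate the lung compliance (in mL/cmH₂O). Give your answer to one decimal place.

37.8

1/CL = 1/Crs − 1/Ccw.
1/CL = 1/17.9 − 1/34 = 0.02645.
CL = 37.807 mL/cmH2O.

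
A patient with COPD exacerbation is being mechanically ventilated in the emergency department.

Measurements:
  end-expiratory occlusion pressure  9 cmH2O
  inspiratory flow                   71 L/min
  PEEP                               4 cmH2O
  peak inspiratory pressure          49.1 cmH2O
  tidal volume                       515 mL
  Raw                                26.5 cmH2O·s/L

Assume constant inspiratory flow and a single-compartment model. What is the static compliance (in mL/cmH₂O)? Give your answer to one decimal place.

58.9

Flow: 71 L/min ÷ 60 = 1.1833 L/s.
Total PEEP = 9 cmH2O (set 4 + intrinsic 5); this is the baseline alveolar pressure.
Equation of motion (constant flow): PIP = Vt/C + R·V̇ + PEEP.
Vt/C = PIP − R·V̇ − PEEP = 49.1 − 26.5×1.1833 − 9 = 49.1 − 31.357 − 9 = 8.743 cmH2O.
C = Vt / 8.743 = 515 / 8.743 = 58.904 mL/cmH2O.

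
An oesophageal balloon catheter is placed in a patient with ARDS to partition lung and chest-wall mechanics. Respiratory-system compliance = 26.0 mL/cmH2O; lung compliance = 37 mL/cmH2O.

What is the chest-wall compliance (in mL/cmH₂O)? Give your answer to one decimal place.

1/Ccw = 1/Crs − 1/CL.
1/Ccw = 1/26.0 − 1/37 = 0.01143.
Ccw = 87.489 mL/cmH2O.

87.5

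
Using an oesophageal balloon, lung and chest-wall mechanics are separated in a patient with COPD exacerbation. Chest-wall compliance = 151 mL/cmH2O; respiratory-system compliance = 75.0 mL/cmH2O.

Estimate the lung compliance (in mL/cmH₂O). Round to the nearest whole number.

149

1/CL = 1/Crs − 1/Ccw.
1/CL = 1/75.0 − 1/151 = 0.006711.
CL = 149.01 mL/cmH2O.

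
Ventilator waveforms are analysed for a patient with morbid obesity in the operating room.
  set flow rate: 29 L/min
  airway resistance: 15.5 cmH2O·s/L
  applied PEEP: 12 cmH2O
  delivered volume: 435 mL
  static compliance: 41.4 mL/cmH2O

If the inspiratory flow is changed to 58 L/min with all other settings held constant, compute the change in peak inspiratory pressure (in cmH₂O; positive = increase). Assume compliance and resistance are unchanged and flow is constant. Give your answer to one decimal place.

Flow: 29 L/min ÷ 60 = 0.4833 L/s.
New flow: 58 L/min ÷ 60 = 0.9667 L/s.
PIP = Vt/C + R·V̇ + PEEP (constant-flow equation of motion).
Only the resistive term changes: ΔPIP = R × ΔV̇ = 15.5 × (0.9667 − 0.4833) = 15.5 × 0.4834 = 7.493 cmH2O.

7.5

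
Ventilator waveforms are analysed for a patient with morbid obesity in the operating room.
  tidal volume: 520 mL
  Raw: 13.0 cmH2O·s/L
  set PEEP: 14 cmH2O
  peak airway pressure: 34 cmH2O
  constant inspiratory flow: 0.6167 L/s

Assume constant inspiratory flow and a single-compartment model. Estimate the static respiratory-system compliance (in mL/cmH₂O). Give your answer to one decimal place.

Equation of motion (constant flow): PIP = Vt/C + R·V̇ + PEEP.
Vt/C = PIP − R·V̇ − PEEP = 34 − 13.0×0.6167 − 14 = 34 − 8.017 − 14 = 11.983 cmH2O.
C = Vt / 11.983 = 520 / 11.983 = 43.395 mL/cmH2O.

43.4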